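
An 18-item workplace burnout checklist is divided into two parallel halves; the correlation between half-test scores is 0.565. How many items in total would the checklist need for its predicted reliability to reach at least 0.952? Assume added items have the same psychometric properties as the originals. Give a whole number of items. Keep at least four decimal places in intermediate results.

Corrected full-test reliability: r_full = 2 × 0.565 / (1 + 0.565) ≈ 0.7220
Solve Spearman-Brown for n: n = 0.952(1 − 0.7220) / [0.7220(1 − 0.952)] = 7.6367
Items = 7.6367 × 18 ≈ 137.46 → 138

138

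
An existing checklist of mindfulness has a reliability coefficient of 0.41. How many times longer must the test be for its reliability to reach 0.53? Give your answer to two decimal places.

1.62

Invert Spearman-Brown to solve for n:
n = r*(1 − r) / [ r (1 − r*) ]
n = 0.53(1 − 0.41) / [0.41(1 − 0.53)]
  = 0.3127 / 0.1927 = 1.6227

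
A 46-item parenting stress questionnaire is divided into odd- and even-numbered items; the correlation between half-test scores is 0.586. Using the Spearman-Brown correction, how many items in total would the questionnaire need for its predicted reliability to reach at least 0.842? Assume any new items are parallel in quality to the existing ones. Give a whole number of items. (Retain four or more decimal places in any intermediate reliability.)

87

Corrected full-test reliability: r_full = 2 × 0.586 / (1 + 0.586) ≈ 0.7390
Solve Spearman-Brown for n: n = 0.842(1 − 0.7390) / [0.7390(1 − 0.842)] = 1.8821
Required items = 1.8821 × 46 = 86.58, so 87 items.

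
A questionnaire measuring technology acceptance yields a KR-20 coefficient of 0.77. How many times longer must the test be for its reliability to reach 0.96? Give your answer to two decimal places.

n = [0.96 × 0.23] / [0.77 × 0.04]
  = 0.2208 / 0.0308 = 7.1688

7.17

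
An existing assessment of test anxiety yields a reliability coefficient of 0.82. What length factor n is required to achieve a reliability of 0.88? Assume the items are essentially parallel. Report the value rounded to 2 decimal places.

Spearman-Brown solved for the length factor n:
n = r*(1 − r) / [ r (1 − r*) ]
n = 0.88 × (1 − 0.82) / [ 0.82 × (1 − 0.88) ]
  = 0.1584 / 0.0984 = 1.6098

1.61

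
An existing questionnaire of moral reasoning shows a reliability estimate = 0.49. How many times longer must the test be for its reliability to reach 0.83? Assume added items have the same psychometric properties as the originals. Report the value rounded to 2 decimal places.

Spearman-Brown solved for the length factor n:
n = r*(1 − r) / [ r (1 − r*) ]
n = [0.83 × 0.51] / [0.49 × 0.17]
  = 0.4233 / 0.0833 = 5.0816

5.08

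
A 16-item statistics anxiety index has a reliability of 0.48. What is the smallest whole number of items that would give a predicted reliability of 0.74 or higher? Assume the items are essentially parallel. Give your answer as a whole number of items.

50

Invert Spearman-Brown to solve for n:
n = r_target (1 − r_old) / [ r_old (1 − r_target) ]
n = [0.74 × 0.52] / [0.48 × 0.26]
  = 0.3848 / 0.1248 = 3.0833
3.0833 × 16 = 49.33 → 50 items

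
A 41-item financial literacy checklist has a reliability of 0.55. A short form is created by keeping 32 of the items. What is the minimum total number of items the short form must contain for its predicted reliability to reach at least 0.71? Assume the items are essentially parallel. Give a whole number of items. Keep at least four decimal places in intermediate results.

83

Short-form reliability: n = 32/41 = 0.7805; r_32 = n·r/(1+(n−1)r) ≈ 0.4882
Then solve for n' with r_old = 0.4882, r_target = 0.71: n' = 0.71(1 − 0.4882)/[0.4882(1 − 0.71)] = 2.5666
Total items = 2.5666 × 32 = 82.13, rounded up to 83.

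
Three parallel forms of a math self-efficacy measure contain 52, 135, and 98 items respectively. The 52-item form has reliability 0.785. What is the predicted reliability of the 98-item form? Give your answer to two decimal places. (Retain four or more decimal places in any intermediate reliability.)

The 135-item form is not needed; work directly from the 52-item form with n = 98/52 = 1.8846.
r_{98} = n·r / (1 + (n − 1)·r) = 1.4794 / 1.6944 ≈ 0.8731

0.87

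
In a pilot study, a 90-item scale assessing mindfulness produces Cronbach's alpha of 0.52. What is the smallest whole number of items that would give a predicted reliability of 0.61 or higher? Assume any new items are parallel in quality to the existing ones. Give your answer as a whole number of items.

n = [0.61 × 0.48] / [0.52 × 0.39]
  = 0.2928 / 0.2028 = 1.4438
Items needed = n × 90 = 1.4438 × 90 ≈ 129.94 → round up to 130

130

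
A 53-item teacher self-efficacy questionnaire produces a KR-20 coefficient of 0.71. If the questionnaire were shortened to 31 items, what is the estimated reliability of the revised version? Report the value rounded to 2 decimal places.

0.59

The new length is 31/53 = 0.5849 times the old.
r_new = 0.5849·0.71 / [1 + (0.5849 − 1)·0.71]
     = 0.4153 / 0.7053 = 0.5888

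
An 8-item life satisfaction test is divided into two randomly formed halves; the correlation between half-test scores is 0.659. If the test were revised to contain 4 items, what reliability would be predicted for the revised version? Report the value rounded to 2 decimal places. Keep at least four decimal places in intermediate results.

0.66

Spearman-Brown correction (n = 2): r_full = 2·0.659/(1 + 0.659) = 0.7945
Length factor from 8 to 4 items: n = 4/8 = 0.5000
r_new = n·r_full / (1 + (n − 1)·r_full) = 0.3972 / 0.6028 ≈ 0.6589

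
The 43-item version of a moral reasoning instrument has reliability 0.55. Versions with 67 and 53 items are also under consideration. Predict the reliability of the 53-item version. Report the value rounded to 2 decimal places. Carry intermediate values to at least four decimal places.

0.60

The 67-item form is not needed; work directly from the 43-item form with n = 53/43 = 1.2326.
r_{53} = n·r / (1 + (n − 1)·r) = 0.6779 / 1.1279 ≈ 0.6010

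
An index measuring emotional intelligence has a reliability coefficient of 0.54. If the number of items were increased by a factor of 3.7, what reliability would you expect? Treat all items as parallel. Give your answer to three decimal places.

r_new = (3.7 × 0.54) / (1 + (3.7 − 1) × 0.54)
     = 1.9980 / 2.4580 = 0.8129

0.813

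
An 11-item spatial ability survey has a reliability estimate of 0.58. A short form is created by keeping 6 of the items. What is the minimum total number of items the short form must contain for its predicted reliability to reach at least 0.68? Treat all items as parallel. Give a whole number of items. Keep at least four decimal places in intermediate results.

Short-form reliability: n = 6/11 = 0.5455; r_6 = n·r/(1+(n−1)r) ≈ 0.4297
Length factor from the short form to reach 0.68: n' = 0.68(1 − 0.4297) / [0.4297(1 − 0.68)] ≈ 2.8203
Total items = 2.8203 × 6 = 16.92, rounded up to 17.

17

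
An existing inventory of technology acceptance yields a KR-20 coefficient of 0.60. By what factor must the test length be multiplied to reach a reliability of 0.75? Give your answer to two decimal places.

2.00

n = 0.75(1 − 0.60) / [0.60(1 − 0.75)]
  = 0.3000 / 0.1500 = 2.0000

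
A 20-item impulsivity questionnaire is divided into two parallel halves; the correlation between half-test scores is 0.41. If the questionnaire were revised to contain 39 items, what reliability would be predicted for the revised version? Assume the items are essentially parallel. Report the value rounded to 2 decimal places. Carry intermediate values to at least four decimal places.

0.73

Spearman-Brown correction (n = 2): r_full = 2·0.41/(1 + 0.41) = 0.5816
Then adjust to 39 items: n = 39/20 = 1.9500
r_new = n·r_full / (1 + (n − 1)·r_full) = 1.1341 / 1.5525 ≈ 0.7305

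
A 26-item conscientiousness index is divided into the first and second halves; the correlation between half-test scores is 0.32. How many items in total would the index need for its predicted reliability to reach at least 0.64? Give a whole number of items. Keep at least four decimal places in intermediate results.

r_full = 2(0.32)/(1 + 0.32) = 0.4848
Solve Spearman-Brown for n: n = 0.64(1 − 0.4848) / [0.4848(1 − 0.64)] = 1.8893
Items = 1.8893 × 26 ≈ 49.12 → 50

50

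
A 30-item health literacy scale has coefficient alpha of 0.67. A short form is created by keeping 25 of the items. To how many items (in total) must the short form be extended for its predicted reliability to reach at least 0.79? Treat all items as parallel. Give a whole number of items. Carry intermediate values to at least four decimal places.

56

Short-form reliability: n = 25/30 = 0.8333; r_25 = n·r/(1+(n−1)r) ≈ 0.6285
Length factor from the short form to reach 0.79: n' = 0.79(1 − 0.6285) / [0.6285(1 − 0.79)] ≈ 2.2236
Items = 2.2236 × 25 ≈ 55.59 → 56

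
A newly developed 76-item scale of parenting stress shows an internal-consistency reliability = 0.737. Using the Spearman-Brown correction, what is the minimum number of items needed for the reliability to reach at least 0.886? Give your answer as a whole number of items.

Invert Spearman-Brown to solve for n:
n = r*(1 − r) / [ r (1 − r*) ]
n = 0.886(1 − 0.737) / [0.737(1 − 0.886)]
  = 0.233018 / 0.084018 = 2.7734
2.7734 × 76 = 210.78 → 211 items

211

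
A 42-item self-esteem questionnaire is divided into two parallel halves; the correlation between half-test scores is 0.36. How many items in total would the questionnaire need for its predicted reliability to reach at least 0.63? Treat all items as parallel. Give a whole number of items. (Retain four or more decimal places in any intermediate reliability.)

64

r_full = 2(0.36)/(1 + 0.36) = 0.5294
Solve Spearman-Brown for n: n = 0.63(1 − 0.5294) / [0.5294(1 − 0.63)] = 1.5136
Items = 1.5136 × 42 ≈ 63.57 → 64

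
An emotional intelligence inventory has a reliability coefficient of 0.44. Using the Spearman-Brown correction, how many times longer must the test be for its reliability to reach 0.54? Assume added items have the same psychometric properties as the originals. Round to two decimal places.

Spearman-Brown solved for the length factor n:
n = r_target (1 − r_old) / [ r_old (1 − r_target) ]
n = [0.54 × 0.56] / [0.44 × 0.46]
  = 0.3024 / 0.2024 = 1.4941

1.49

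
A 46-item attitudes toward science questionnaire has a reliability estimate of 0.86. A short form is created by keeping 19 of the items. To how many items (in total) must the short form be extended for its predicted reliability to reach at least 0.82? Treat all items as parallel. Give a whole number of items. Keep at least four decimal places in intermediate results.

35

Short-form reliability: n = 19/46 = 0.4130; r_19 = n·r/(1+(n−1)r) ≈ 0.7173
Length factor from the short form to reach 0.82: n' = 0.82(1 − 0.7173) / [0.7173(1 − 0.82)] ≈ 1.7954
Items = 1.7954 × 19 ≈ 34.11 → 35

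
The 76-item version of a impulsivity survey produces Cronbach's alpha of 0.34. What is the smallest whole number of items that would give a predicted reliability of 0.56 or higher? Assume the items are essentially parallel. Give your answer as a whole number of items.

188

Spearman-Brown solved for the length factor n:
n = r_target (1 − r_old) / [ r_old (1 − r_target) ]
n = 0.56(1 − 0.34) / [0.34(1 − 0.56)]
n = 0.3696 / 0.1496 ≈ 2.4706
2.4706 × 76 = 187.77 → 188 items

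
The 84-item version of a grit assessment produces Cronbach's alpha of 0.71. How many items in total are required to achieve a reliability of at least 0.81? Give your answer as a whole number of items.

n = 0.81 × (1 − 0.71) / [ 0.71 × (1 − 0.81) ]
  = 0.2349 / 0.1349 = 1.7413
1.7413 × 84 = 146.27 → 147 items

147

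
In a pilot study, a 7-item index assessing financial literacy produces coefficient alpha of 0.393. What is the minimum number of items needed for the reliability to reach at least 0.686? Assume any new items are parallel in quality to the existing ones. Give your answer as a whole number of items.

Rearranging the Spearman-Brown formula for n,
n = r*(1 − r) / [ r (1 − r*) ]
n = [0.686 × 0.607] / [0.393 × 0.314]
  = 0.416402 / 0.123402 = 3.3744
So the test needs 3.3744 × 7 ≈ 23.62 items; rounding up, 24.

24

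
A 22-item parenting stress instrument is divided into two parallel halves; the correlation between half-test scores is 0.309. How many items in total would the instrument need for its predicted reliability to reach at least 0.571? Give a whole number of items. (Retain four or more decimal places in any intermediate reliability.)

Corrected full-test reliability: r_full = 2 × 0.309 / (1 + 0.309) ≈ 0.4721
Solve Spearman-Brown for n: n = 0.571(1 − 0.4721) / [0.4721(1 − 0.571)] = 1.4883
Items = 1.4883 × 22 ≈ 32.74 → 33

33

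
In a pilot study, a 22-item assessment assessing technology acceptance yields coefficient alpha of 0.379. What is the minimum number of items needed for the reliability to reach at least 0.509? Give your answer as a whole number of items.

Spearman-Brown solved for the length factor n:
n = r_target (1 − r_old) / [ r_old (1 − r_target) ]
n = 0.509 × (1 − 0.379) / [ 0.379 × (1 − 0.509) ]
  = 0.316089 / 0.186089 = 1.6986
So the test needs 1.6986 × 22 ≈ 37.37 items; rounding up, 38.

38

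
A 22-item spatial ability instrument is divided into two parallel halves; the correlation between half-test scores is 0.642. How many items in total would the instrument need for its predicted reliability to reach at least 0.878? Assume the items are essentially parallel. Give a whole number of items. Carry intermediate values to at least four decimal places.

Corrected full-test reliability: r_full = 2 × 0.642 / (1 + 0.642) ≈ 0.7820
Solve Spearman-Brown for n: n = 0.878(1 − 0.7820) / [0.7820(1 − 0.878)] = 2.0062
Required items = 2.0062 × 22 = 44.14, so 45 items.

45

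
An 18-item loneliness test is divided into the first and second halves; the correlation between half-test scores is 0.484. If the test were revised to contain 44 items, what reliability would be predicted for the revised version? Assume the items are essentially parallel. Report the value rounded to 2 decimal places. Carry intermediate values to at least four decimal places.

0.82

Spearman-Brown correction (n = 2): r_full = 2·0.484/(1 + 0.484) = 0.6523
Then adjust to 44 items: n = 44/18 = 2.4444
r_new = n·r_full / (1 + (n − 1)·r_full) = 1.5945 / 1.9422 ≈ 0.8210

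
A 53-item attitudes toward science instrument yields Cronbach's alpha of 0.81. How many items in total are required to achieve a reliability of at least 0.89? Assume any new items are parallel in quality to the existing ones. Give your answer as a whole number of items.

101

Spearman-Brown solved for the length factor n:
n = r_target (1 − r_old) / [ r_old (1 − r_target) ]
n = [0.89 × 0.19] / [0.81 × 0.11]
n = 0.1691 / 0.0891 ≈ 1.8979
1.8979 × 53 = 100.59 → 101 items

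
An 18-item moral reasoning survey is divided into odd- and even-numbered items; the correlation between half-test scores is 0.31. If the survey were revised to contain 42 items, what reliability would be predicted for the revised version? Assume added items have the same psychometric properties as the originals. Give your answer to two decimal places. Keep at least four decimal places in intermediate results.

Full-test reliability from the split-half r: r_full = 2(0.31)/(1 + 0.31) = 0.4733
Length factor from 18 to 42 items: n = 42/18 = 2.3333
r_new = n·r_full / (1 + (n − 1)·r_full) = 1.1044 / 1.6311 ≈ 0.6771

0.68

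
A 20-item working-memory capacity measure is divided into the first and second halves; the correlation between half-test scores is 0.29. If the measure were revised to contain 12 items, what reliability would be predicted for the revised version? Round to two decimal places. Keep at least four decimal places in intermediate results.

0.33

First correct the split-half correlation to full-test reliability: r_full = 2 × 0.29 / (1 + 0.29) ≈ 0.4496
Then adjust to 12 items: n = 12/20 = 0.6000
r_new = n·r_full / (1 + (n − 1)·r_full) = 0.2698 / 0.8202 ≈ 0.3289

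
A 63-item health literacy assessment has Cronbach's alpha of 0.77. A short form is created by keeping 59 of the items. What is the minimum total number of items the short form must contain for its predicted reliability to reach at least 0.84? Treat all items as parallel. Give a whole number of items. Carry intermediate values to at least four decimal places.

First, r for the 59-item form: n = 59/63 = 0.9365, so r_59 = 0.9365·0.77/(1 + (0.9365 − 1)·0.77) = 0.7582
Then solve for n' with r_old = 0.7582, r_target = 0.84: n' = 0.84(1 − 0.7582)/[0.7582(1 − 0.84)] = 1.6743
Items = 1.6743 × 59 ≈ 98.78 → 99

99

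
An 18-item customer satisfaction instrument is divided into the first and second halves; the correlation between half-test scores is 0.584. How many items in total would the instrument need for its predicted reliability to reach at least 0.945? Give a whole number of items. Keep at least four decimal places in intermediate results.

111

r_full = 2(0.584)/(1 + 0.584) = 0.7374
Solve Spearman-Brown for n: n = 0.945(1 − 0.7374) / [0.7374(1 − 0.945)] = 6.1187
Items = 6.1187 × 18 ≈ 110.14 → 111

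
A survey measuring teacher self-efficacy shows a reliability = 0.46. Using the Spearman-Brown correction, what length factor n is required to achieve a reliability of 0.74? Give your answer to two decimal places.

n = 0.74 × (1 − 0.46) / [ 0.46 × (1 − 0.74) ]
n = 0.3996 / 0.1196 ≈ 3.3411

3.34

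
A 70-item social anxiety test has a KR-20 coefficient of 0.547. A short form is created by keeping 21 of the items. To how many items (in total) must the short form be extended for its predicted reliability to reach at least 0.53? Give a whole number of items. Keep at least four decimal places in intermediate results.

66

Short-form reliability: n = 21/70 = 0.3000; r_21 = n·r/(1+(n−1)r) ≈ 0.2659
Then solve for n' with r_old = 0.2659, r_target = 0.53: n' = 0.53(1 − 0.2659)/[0.2659(1 − 0.53)] = 3.1133
Items = 3.1133 × 21 ≈ 65.38 → 66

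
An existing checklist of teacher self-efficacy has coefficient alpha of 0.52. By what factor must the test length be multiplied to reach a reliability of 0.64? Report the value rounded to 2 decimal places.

n = 0.64(1 − 0.52) / [0.52(1 − 0.64)]
n = 0.3072 / 0.1872 ≈ 1.6410

1.64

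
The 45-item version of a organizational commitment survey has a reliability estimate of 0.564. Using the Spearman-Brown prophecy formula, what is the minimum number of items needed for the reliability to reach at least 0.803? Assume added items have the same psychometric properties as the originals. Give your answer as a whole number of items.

142

Rearranging the Spearman-Brown formula for n,
n = r_target (1 − r_old) / [ r_old (1 − r_target) ]
n = 0.803 × (1 − 0.564) / [ 0.564 × (1 − 0.803) ]
n = 0.350108 / 0.111108 ≈ 3.1511
3.1511 × 45 = 141.80 → 142 items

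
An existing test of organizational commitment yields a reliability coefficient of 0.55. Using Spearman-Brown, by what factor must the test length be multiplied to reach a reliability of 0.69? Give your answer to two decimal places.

1.82

n = 0.69(1 − 0.55) / [0.55(1 − 0.69)]
  = 0.3105 / 0.1705 = 1.8211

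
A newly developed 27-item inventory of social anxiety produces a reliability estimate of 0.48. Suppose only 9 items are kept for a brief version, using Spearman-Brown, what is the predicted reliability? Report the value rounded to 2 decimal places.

0.24

n = 9/27 = 0.3333
r_new = 0.3333·0.48 / [1 + (0.3333 − 1)·0.48]
     = 0.1600 / 0.6800 = 0.2353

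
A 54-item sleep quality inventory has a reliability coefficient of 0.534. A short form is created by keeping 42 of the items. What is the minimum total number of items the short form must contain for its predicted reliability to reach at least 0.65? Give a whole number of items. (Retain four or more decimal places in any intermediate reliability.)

Short-form reliability: n = 42/54 = 0.7778; r_42 = n·r/(1+(n−1)r) ≈ 0.4713
Then solve for n' with r_old = 0.4713, r_target = 0.65: n' = 0.65(1 − 0.4713)/[0.4713(1 − 0.65)] = 2.0833
Items = 2.0833 × 42 ≈ 87.50 → 88

88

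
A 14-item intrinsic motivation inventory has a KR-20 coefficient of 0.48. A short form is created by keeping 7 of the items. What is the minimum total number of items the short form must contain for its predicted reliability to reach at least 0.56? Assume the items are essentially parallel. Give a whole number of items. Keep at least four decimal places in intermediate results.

20

Short-form reliability: n = 7/14 = 0.5000; r_7 = n·r/(1+(n−1)r) ≈ 0.3158
Then solve for n' with r_old = 0.3158, r_target = 0.56: n' = 0.56(1 − 0.3158)/[0.3158(1 − 0.56)] = 2.7574
Total items = 2.7574 × 7 = 19.30, rounded up to 20.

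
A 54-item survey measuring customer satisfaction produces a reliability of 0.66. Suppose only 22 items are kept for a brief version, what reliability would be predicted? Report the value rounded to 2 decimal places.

n = 22/54 = 0.4074
Spearman-Brown: r_new = n·r / (1 + (n − 1)·r)
r_new = (0.4074 × 0.66) / (1 + (0.4074 − 1) × 0.66)
     = 0.2689 / 0.6089 = 0.4416

0.44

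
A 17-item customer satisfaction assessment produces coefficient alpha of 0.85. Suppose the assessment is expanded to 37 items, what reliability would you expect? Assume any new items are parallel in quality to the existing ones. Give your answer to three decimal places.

Length ratio n = 37/17 = 2.1765
r_new = 2.1765·0.85 / [1 + (2.1765 − 1)·0.85]
     = 1.8500 / 2.0000 = 0.9250

0.925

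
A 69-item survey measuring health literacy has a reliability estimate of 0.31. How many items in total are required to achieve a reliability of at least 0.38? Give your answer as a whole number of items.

95

n = 0.38(1 − 0.31) / [0.31(1 − 0.38)]
n = 0.2622 / 0.1922 ≈ 1.3642
Items needed = n × 69 = 1.3642 × 69 ≈ 94.13 → round up to 95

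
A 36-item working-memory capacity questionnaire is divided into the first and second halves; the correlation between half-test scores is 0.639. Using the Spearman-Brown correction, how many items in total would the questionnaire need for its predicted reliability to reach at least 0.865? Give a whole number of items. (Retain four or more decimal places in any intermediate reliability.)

66

r_full = 2(0.639)/(1 + 0.639) = 0.7797
n = r_tgt(1 − r_full) / [r_full(1 − r_tgt)] = 0.865 × 0.2203 / (0.7797 × 0.135) ≈ 1.8104
Items = 1.8104 × 36 ≈ 65.17 → 66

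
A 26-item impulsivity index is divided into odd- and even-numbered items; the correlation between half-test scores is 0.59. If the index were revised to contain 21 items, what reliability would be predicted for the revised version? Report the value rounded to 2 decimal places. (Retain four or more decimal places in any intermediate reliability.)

Spearman-Brown correction (n = 2): r_full = 2·0.59/(1 + 0.59) = 0.7421
Then adjust to 21 items: n = 21/26 = 0.8077
r_new = n·r_full / (1 + (n − 1)·r_full) = 0.5994 / 0.8573 ≈ 0.6992

0.70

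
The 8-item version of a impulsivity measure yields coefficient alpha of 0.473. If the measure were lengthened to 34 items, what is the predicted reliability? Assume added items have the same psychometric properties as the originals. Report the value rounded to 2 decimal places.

0.79

Length ratio n = 34/8 = 4.25
r_new = 4.25·0.473 / [1 + (4.25 − 1)·0.473]
     = 2.0103 / 2.5373 = 0.7923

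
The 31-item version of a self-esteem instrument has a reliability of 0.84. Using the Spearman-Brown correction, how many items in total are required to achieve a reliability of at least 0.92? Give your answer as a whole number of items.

68

Rearranging the Spearman-Brown formula for n,
n = r_target (1 − r_old) / [ r_old (1 − r_target) ]
n = 0.92 × (1 − 0.84) / [ 0.84 × (1 − 0.92) ]
n = 0.1472 / 0.0672 ≈ 2.1905
2.1905 × 31 = 67.91 → 68 items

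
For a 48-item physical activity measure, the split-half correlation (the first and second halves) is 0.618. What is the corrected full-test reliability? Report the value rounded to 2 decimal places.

0.76

Each half is half the length of the full test, so the full test is n = 2 times a half.
r_full = 2r_hh / (1 + r_hh) = 2 × 0.618 / (1 + 0.618)
       = 1.2360 / 1.6180 = 0.7639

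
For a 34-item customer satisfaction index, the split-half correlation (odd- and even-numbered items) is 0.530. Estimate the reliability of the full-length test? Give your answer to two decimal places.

0.69

Each half is half the length of the full test, so the full test is n = 2 times a half.
r_full = 2(0.530) / (1 + 0.530)
       = 1.0600 / 1.5300 = 0.6928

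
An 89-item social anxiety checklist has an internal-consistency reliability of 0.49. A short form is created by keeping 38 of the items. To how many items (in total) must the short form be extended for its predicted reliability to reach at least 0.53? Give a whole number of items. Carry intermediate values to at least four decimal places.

105

First, r for the 38-item form: n = 38/89 = 0.4270, so r_38 = 0.4270·0.49/(1 + (0.4270 − 1)·0.49) = 0.2909
Length factor from the short form to reach 0.53: n' = 0.53(1 − 0.2909) / [0.2909(1 − 0.53)] ≈ 2.7488
Items = 2.7488 × 38 ≈ 104.45 → 105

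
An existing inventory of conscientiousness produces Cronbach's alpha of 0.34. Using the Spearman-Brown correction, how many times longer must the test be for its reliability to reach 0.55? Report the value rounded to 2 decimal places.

2.37

Spearman-Brown solved for the length factor n:
n = r*(1 − r) / [ r (1 − r*) ]
n = 0.55 × (1 − 0.34) / [ 0.34 × (1 − 0.55) ]
  = 0.3630 / 0.1530 = 2.3725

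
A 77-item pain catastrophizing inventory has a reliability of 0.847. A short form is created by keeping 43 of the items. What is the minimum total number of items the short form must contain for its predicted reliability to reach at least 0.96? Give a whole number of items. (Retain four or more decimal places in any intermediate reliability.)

334

Short-form reliability: n = 43/77 = 0.5584; r_43 = n·r/(1+(n−1)r) ≈ 0.7556
Length factor from the short form to reach 0.96: n' = 0.96(1 − 0.7556) / [0.7556(1 − 0.96)] ≈ 7.7628
Items = 7.7628 × 43 ≈ 333.80 → 334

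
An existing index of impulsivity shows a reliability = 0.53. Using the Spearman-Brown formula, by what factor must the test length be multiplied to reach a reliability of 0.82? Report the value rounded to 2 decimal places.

Invert Spearman-Brown to solve for n:
n = r_target (1 − r_old) / [ r_old (1 − r_target) ]
n = 0.82 × (1 − 0.53) / [ 0.53 × (1 − 0.82) ]
n = 0.3854 / 0.0954 ≈ 4.0398

4.04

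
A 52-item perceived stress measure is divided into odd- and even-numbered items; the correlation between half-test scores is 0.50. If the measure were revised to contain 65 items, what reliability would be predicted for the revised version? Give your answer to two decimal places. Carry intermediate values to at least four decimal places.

First correct the split-half correlation to full-test reliability: r_full = 2 × 0.50 / (1 + 0.50) ≈ 0.6667
Then adjust to 65 items: n = 65/52 = 1.2500
r_new = n·r_full / (1 + (n − 1)·r_full) = 0.8334 / 1.1667 ≈ 0.7143

0.71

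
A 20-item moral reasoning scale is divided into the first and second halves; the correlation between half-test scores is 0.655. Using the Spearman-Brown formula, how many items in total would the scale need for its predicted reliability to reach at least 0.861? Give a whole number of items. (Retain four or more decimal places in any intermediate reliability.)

33

Corrected full-test reliability: r_full = 2 × 0.655 / (1 + 0.655) ≈ 0.7915
Solve Spearman-Brown for n: n = 0.861(1 − 0.7915) / [0.7915(1 − 0.861)] = 1.6317
Items = 1.6317 × 20 ≈ 32.63 → 33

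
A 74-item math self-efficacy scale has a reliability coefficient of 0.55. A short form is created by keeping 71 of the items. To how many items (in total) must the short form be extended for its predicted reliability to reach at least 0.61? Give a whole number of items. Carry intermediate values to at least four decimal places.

95

Short-form reliability: n = 71/74 = 0.9595; r_71 = n·r/(1+(n−1)r) ≈ 0.5397
Length factor from the short form to reach 0.61: n' = 0.61(1 − 0.5397) / [0.5397(1 − 0.61)] ≈ 1.3340
Total items = 1.3340 × 71 = 94.71, rounded up to 95.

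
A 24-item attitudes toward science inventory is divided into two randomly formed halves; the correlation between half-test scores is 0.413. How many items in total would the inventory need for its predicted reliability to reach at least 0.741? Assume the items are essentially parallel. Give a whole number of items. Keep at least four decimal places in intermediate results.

r_full = 2(0.413)/(1 + 0.413) = 0.5846
Solve Spearman-Brown for n: n = 0.741(1 − 0.5846) / [0.5846(1 − 0.741)] = 2.0329
Required items = 2.0329 × 24 = 48.79, so 49 items.

49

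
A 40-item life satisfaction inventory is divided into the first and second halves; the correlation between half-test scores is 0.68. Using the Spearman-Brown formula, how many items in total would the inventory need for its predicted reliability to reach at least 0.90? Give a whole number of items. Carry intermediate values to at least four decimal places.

85

Corrected full-test reliability: r_full = 2 × 0.68 / (1 + 0.68) ≈ 0.8095
Solve Spearman-Brown for n: n = 0.90(1 − 0.8095) / [0.8095(1 − 0.90)] = 2.1180
Required items = 2.1180 × 40 = 84.72, so 85 items.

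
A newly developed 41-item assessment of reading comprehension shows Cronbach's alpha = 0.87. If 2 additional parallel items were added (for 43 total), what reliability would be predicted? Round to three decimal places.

Length ratio n = 43/41 = 1.0488
Spearman-Brown: r_new = n·r / (1 + (n − 1)·r)
r_new = 1.0488·0.87 / [1 + (1.0488 − 1)·0.87]
r_new = 0.9125 / 1.0425 ≈ 0.8753

0.875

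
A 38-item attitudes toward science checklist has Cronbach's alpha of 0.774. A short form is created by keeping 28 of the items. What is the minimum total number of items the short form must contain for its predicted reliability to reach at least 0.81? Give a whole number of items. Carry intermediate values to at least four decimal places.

48

Short-form reliability: n = 28/38 = 0.7368; r_28 = n·r/(1+(n−1)r) ≈ 0.7162
Length factor from the short form to reach 0.81: n' = 0.81(1 − 0.7162) / [0.7162(1 − 0.81)] ≈ 1.6893
Items = 1.6893 × 28 ≈ 47.30 → 48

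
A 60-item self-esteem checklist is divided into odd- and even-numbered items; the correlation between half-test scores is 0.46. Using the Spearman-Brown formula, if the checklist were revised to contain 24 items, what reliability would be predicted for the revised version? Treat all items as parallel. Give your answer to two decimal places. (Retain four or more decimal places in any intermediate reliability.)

Full-test reliability from the split-half r: r_full = 2(0.46)/(1 + 0.46) = 0.6301
Length factor from 60 to 24 items: n = 24/60 = 0.4000
r_new = n·r_full / (1 + (n − 1)·r_full) = 0.2520 / 0.6219 ≈ 0.4052

0.41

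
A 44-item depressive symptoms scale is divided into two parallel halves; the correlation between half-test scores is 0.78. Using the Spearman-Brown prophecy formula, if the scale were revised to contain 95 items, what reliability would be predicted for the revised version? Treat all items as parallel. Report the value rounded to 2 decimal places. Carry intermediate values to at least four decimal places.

Spearman-Brown correction (n = 2): r_full = 2·0.78/(1 + 0.78) = 0.8764
Then adjust to 95 items: n = 95/44 = 2.1591
r_new = n·r_full / (1 + (n − 1)·r_full) = 1.8922 / 2.0158 ≈ 0.9387

0.94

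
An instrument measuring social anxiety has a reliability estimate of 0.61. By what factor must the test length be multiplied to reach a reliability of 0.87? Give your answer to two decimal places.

4.28

Rearranging the Spearman-Brown formula for n,
n = r*(1 − r) / [ r (1 − r*) ]
n = 0.87 × (1 − 0.61) / [ 0.61 × (1 − 0.87) ]
  = 0.3393 / 0.0793 = 4.2787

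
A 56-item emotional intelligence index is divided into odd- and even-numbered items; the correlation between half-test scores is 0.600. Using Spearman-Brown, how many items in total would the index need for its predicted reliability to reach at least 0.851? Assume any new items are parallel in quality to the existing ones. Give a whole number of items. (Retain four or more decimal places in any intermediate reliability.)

r_full = 2(0.600)/(1 + 0.600) = 0.7500
n = r_tgt(1 − r_full) / [r_full(1 − r_tgt)] = 0.851 × 0.2500 / (0.7500 × 0.149) ≈ 1.9038
Items = 1.9038 × 56 ≈ 106.61 → 107

107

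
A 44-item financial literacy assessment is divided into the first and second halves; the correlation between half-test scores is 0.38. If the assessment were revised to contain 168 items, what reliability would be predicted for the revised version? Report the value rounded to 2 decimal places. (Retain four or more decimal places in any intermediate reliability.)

0.82

Spearman-Brown correction (n = 2): r_full = 2·0.38/(1 + 0.38) = 0.5507
Length factor from 44 to 168 items: n = 168/44 = 3.8182
r_new = n·r_full / (1 + (n − 1)·r_full) = 2.1027 / 2.5520 ≈ 0.8239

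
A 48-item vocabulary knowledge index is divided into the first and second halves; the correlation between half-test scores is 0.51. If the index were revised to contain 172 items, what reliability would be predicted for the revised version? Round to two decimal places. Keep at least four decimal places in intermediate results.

0.88

First correct the split-half correlation to full-test reliability: r_full = 2 × 0.51 / (1 + 0.51) ≈ 0.6755
Then adjust to 172 items: n = 172/48 = 3.5833
r_new = n·r_full / (1 + (n − 1)·r_full) = 2.4205 / 2.7450 ≈ 0.8818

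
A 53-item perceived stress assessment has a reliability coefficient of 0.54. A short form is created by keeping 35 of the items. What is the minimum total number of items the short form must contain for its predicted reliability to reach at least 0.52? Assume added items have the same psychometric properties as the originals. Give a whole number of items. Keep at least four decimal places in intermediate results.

Short-form reliability: n = 35/53 = 0.6604; r_35 = n·r/(1+(n−1)r) ≈ 0.4367
Length factor from the short form to reach 0.52: n' = 0.52(1 − 0.4367) / [0.4367(1 − 0.52)] ≈ 1.3974
Total items = 1.3974 × 35 = 48.91, rounded up to 49.

49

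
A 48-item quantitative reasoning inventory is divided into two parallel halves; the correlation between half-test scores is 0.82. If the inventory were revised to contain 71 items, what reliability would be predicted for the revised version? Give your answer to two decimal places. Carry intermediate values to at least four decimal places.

0.93

Spearman-Brown correction (n = 2): r_full = 2·0.82/(1 + 0.82) = 0.9011
Length factor from 48 to 71 items: n = 71/48 = 1.4792
r_new = n·r_full / (1 + (n − 1)·r_full) = 1.3329 / 1.4318 ≈ 0.9309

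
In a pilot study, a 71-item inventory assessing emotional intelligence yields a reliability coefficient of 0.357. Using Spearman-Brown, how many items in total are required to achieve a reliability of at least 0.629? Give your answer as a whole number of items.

217

n = 0.629 × (1 − 0.357) / [ 0.357 × (1 − 0.629) ]
  = 0.404447 / 0.132447 = 3.0537
3.0537 × 71 = 216.81 → 217 items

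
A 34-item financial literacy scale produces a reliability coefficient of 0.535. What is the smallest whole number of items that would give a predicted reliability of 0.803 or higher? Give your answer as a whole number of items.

Rearranging the Spearman-Brown formula for n,
n = r_target (1 − r_old) / [ r_old (1 − r_target) ]
n = [0.803 × 0.465] / [0.535 × 0.197]
n = 0.373395 / 0.105395 ≈ 3.5428
Items needed = n × 34 = 3.5428 × 34 ≈ 120.46 → round up to 121

121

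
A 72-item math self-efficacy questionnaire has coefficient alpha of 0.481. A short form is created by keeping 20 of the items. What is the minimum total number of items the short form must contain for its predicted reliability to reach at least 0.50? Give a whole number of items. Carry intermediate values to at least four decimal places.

78

First, r for the 20-item form: n = 20/72 = 0.2778, so r_20 = 0.2778·0.481/(1 + (0.2778 − 1)·0.481) = 0.2047
Then solve for n' with r_old = 0.2047, r_target = 0.50: n' = 0.50(1 − 0.2047)/[0.2047(1 − 0.50)] = 3.8852
Items = 3.8852 × 20 ≈ 77.70 → 78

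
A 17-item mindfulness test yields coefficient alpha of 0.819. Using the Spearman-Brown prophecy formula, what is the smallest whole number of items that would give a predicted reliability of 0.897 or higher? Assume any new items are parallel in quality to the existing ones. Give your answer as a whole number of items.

Invert Spearman-Brown to solve for n:
n = r*(1 − r) / [ r (1 − r*) ]
n = 0.897(1 − 0.819) / [0.819(1 − 0.897)]
n = 0.162357 / 0.084357 ≈ 1.9246
1.9246 × 17 = 32.72 → 33 items

33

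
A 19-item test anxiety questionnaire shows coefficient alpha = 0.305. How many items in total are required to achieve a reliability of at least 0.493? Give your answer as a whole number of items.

n = 0.493(1 − 0.305) / [0.305(1 − 0.493)]
  = 0.342635 / 0.154635 = 2.2158
Items needed = n × 19 = 2.2158 × 19 ≈ 42.10 → round up to 43

43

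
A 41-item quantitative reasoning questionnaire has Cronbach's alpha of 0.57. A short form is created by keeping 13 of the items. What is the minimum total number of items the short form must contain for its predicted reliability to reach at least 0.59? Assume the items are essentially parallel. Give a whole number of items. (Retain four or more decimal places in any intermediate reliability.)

Short-form reliability: n = 13/41 = 0.3171; r_13 = n·r/(1+(n−1)r) ≈ 0.2959
Length factor from the short form to reach 0.59: n' = 0.59(1 − 0.2959) / [0.2959(1 − 0.59)] ≈ 3.4242
Items = 3.4242 × 13 ≈ 44.51 → 45

45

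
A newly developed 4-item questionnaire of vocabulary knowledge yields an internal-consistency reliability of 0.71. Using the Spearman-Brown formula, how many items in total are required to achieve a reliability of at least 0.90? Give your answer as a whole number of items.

Rearranging the Spearman-Brown formula for n,
n = r_target (1 − r_old) / [ r_old (1 − r_target) ]
n = 0.90 × (1 − 0.71) / [ 0.71 × (1 − 0.90) ]
  = 0.2610 / 0.0710 = 3.6761
Items needed = n × 4 = 3.6761 × 4 ≈ 14.70 → round up to 15

15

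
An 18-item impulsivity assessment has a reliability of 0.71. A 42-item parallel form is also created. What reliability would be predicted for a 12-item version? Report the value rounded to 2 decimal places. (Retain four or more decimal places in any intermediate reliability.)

0.62

Only the ratio of lengths matters: n = 12/18 = 0.6667
r_{12} = n·r / (1 + (n − 1)·r) = 0.4734 / 0.7634 ≈ 0.6201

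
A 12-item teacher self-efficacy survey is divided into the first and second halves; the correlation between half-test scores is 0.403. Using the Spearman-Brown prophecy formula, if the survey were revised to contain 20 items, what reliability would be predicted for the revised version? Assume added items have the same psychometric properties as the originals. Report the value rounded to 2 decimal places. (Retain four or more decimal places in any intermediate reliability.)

Full-test reliability from the split-half r: r_full = 2(0.403)/(1 + 0.403) = 0.5745
Then adjust to 20 items: n = 20/12 = 1.6667
r_new = n·r_full / (1 + (n − 1)·r_full) = 0.9575 / 1.3830 ≈ 0.6923

0.69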